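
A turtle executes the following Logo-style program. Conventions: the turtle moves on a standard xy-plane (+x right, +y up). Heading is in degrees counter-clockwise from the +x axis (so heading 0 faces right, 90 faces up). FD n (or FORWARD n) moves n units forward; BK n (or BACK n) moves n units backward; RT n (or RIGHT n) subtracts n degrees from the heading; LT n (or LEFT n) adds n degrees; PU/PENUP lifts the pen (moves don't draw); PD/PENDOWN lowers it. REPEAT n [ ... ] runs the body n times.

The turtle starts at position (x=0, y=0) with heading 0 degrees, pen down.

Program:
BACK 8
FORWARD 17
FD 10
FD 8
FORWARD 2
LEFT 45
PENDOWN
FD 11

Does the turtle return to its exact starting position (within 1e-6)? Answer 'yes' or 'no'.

Answer: no

Derivation:
Executing turtle program step by step:
Start: pos=(0,0), heading=0, pen down
BK 8: (0,0) -> (-8,0) [heading=0, draw]
FD 17: (-8,0) -> (9,0) [heading=0, draw]
FD 10: (9,0) -> (19,0) [heading=0, draw]
FD 8: (19,0) -> (27,0) [heading=0, draw]
FD 2: (27,0) -> (29,0) [heading=0, draw]
LT 45: heading 0 -> 45
PD: pen down
FD 11: (29,0) -> (36.778,7.778) [heading=45, draw]
Final: pos=(36.778,7.778), heading=45, 6 segment(s) drawn

Start position: (0, 0)
Final position: (36.778, 7.778)
Distance = 37.592; >= 1e-6 -> NOT closed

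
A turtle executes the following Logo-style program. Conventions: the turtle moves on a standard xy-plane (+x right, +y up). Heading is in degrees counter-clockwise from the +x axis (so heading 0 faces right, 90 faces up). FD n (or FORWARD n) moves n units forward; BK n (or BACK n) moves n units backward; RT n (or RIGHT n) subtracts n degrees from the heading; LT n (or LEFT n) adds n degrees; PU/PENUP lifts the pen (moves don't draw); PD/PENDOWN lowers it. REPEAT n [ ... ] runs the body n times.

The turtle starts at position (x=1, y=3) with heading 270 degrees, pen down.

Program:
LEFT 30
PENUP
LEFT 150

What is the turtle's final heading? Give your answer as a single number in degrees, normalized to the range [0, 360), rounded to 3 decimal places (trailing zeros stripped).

Answer: 90

Derivation:
Executing turtle program step by step:
Start: pos=(1,3), heading=270, pen down
LT 30: heading 270 -> 300
PU: pen up
LT 150: heading 300 -> 90
Final: pos=(1,3), heading=90, 0 segment(s) drawn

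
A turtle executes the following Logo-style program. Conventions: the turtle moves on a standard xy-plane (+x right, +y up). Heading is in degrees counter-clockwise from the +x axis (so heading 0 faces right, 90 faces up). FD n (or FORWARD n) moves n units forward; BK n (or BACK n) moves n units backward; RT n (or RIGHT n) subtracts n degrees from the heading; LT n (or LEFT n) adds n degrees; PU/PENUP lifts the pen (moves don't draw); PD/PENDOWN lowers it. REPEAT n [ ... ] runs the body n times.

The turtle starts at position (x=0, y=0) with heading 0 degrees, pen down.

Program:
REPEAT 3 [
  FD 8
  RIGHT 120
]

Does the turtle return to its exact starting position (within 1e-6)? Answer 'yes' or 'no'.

Executing turtle program step by step:
Start: pos=(0,0), heading=0, pen down
REPEAT 3 [
  -- iteration 1/3 --
  FD 8: (0,0) -> (8,0) [heading=0, draw]
  RT 120: heading 0 -> 240
  -- iteration 2/3 --
  FD 8: (8,0) -> (4,-6.928) [heading=240, draw]
  RT 120: heading 240 -> 120
  -- iteration 3/3 --
  FD 8: (4,-6.928) -> (0,0) [heading=120, draw]
  RT 120: heading 120 -> 0
]
Final: pos=(0,0), heading=0, 3 segment(s) drawn

Start position: (0, 0)
Final position: (0, 0)
Distance = 0; < 1e-6 -> CLOSED

Answer: yes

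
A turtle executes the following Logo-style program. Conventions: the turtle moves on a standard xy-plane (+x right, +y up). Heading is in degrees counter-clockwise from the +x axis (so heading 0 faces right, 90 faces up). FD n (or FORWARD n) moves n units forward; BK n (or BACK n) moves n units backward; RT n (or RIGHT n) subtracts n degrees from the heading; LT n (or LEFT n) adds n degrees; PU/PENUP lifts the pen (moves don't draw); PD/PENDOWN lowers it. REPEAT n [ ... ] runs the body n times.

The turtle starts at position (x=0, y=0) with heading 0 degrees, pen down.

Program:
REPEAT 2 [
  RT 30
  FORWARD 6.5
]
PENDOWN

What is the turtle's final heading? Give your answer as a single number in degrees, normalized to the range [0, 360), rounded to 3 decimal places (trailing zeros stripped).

Answer: 300

Derivation:
Executing turtle program step by step:
Start: pos=(0,0), heading=0, pen down
REPEAT 2 [
  -- iteration 1/2 --
  RT 30: heading 0 -> 330
  FD 6.5: (0,0) -> (5.629,-3.25) [heading=330, draw]
  -- iteration 2/2 --
  RT 30: heading 330 -> 300
  FD 6.5: (5.629,-3.25) -> (8.879,-8.879) [heading=300, draw]
]
PD: pen down
Final: pos=(8.879,-8.879), heading=300, 2 segment(s) drawn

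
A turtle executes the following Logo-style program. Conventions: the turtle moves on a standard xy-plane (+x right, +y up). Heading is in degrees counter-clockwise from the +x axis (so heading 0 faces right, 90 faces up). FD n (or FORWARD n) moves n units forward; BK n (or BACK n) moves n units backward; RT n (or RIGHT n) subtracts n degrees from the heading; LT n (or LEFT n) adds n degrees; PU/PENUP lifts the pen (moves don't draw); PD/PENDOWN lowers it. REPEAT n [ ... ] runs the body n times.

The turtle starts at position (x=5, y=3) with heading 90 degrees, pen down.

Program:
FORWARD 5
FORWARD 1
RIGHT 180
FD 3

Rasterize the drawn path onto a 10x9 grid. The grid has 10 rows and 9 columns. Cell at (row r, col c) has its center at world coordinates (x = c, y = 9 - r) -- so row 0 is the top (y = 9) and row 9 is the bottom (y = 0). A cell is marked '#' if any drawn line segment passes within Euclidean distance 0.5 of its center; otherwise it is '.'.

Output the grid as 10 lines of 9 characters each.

Segment 0: (5,3) -> (5,8)
Segment 1: (5,8) -> (5,9)
Segment 2: (5,9) -> (5,6)

Answer: .....#...
.....#...
.....#...
.....#...
.....#...
.....#...
.....#...
.........
.........
.........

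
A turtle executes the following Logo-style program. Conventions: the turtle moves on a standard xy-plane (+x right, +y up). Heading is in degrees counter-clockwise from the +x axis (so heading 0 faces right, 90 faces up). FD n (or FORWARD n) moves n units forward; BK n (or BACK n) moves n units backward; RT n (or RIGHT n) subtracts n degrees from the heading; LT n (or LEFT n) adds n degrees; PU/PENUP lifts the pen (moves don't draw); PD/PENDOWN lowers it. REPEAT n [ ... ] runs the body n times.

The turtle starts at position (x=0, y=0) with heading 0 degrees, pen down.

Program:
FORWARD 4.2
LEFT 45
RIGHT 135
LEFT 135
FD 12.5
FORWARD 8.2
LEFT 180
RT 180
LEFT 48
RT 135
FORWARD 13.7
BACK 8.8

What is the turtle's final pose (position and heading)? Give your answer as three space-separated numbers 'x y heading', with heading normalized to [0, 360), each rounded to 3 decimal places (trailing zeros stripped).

Executing turtle program step by step:
Start: pos=(0,0), heading=0, pen down
FD 4.2: (0,0) -> (4.2,0) [heading=0, draw]
LT 45: heading 0 -> 45
RT 135: heading 45 -> 270
LT 135: heading 270 -> 45
FD 12.5: (4.2,0) -> (13.039,8.839) [heading=45, draw]
FD 8.2: (13.039,8.839) -> (18.837,14.637) [heading=45, draw]
LT 180: heading 45 -> 225
RT 180: heading 225 -> 45
LT 48: heading 45 -> 93
RT 135: heading 93 -> 318
FD 13.7: (18.837,14.637) -> (29.018,5.47) [heading=318, draw]
BK 8.8: (29.018,5.47) -> (22.479,11.358) [heading=318, draw]
Final: pos=(22.479,11.358), heading=318, 5 segment(s) drawn

Answer: 22.479 11.358 318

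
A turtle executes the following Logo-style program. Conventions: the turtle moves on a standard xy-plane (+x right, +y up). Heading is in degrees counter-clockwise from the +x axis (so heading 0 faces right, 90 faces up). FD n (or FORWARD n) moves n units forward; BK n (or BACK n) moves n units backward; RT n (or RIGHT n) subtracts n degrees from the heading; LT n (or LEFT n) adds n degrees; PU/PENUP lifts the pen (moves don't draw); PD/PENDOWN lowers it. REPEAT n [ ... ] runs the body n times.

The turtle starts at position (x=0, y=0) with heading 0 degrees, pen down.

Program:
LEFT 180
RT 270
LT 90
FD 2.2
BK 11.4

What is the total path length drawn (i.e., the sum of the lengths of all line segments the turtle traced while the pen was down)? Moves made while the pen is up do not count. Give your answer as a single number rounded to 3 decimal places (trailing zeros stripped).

Executing turtle program step by step:
Start: pos=(0,0), heading=0, pen down
LT 180: heading 0 -> 180
RT 270: heading 180 -> 270
LT 90: heading 270 -> 0
FD 2.2: (0,0) -> (2.2,0) [heading=0, draw]
BK 11.4: (2.2,0) -> (-9.2,0) [heading=0, draw]
Final: pos=(-9.2,0), heading=0, 2 segment(s) drawn

Segment lengths:
  seg 1: (0,0) -> (2.2,0), length = 2.2
  seg 2: (2.2,0) -> (-9.2,0), length = 11.4
Total = 13.6

Answer: 13.6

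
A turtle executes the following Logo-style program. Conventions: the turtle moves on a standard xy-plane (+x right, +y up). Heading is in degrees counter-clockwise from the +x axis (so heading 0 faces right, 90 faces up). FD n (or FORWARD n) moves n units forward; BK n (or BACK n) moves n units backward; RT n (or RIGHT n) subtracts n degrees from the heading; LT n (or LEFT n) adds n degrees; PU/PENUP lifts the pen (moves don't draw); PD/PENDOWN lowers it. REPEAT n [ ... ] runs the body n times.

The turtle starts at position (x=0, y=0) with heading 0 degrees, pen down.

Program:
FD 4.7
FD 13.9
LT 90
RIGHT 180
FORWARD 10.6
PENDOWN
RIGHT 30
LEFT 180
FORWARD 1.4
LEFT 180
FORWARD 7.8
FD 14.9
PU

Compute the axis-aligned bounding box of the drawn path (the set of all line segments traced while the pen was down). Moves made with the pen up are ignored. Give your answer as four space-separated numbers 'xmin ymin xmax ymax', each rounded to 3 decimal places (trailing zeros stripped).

Answer: 0 -29.046 19.3 0

Derivation:
Executing turtle program step by step:
Start: pos=(0,0), heading=0, pen down
FD 4.7: (0,0) -> (4.7,0) [heading=0, draw]
FD 13.9: (4.7,0) -> (18.6,0) [heading=0, draw]
LT 90: heading 0 -> 90
RT 180: heading 90 -> 270
FD 10.6: (18.6,0) -> (18.6,-10.6) [heading=270, draw]
PD: pen down
RT 30: heading 270 -> 240
LT 180: heading 240 -> 60
FD 1.4: (18.6,-10.6) -> (19.3,-9.388) [heading=60, draw]
LT 180: heading 60 -> 240
FD 7.8: (19.3,-9.388) -> (15.4,-16.143) [heading=240, draw]
FD 14.9: (15.4,-16.143) -> (7.95,-29.046) [heading=240, draw]
PU: pen up
Final: pos=(7.95,-29.046), heading=240, 6 segment(s) drawn

Segment endpoints: x in {0, 4.7, 7.95, 15.4, 18.6, 19.3}, y in {-29.046, -16.143, -10.6, -9.388, 0}
xmin=0, ymin=-29.046, xmax=19.3, ymax=0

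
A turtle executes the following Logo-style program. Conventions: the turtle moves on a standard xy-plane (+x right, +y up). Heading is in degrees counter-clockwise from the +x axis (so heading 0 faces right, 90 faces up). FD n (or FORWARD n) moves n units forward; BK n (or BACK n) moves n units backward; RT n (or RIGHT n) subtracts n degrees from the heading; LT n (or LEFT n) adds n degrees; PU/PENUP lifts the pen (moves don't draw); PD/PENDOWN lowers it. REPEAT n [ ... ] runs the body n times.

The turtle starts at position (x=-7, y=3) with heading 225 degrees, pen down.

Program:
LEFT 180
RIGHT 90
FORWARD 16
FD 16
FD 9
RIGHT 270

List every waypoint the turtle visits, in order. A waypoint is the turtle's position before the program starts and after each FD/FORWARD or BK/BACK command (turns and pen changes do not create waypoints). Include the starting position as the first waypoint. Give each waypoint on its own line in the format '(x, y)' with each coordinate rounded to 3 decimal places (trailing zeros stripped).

Answer: (-7, 3)
(4.314, -8.314)
(15.627, -19.627)
(21.991, -25.991)

Derivation:
Executing turtle program step by step:
Start: pos=(-7,3), heading=225, pen down
LT 180: heading 225 -> 45
RT 90: heading 45 -> 315
FD 16: (-7,3) -> (4.314,-8.314) [heading=315, draw]
FD 16: (4.314,-8.314) -> (15.627,-19.627) [heading=315, draw]
FD 9: (15.627,-19.627) -> (21.991,-25.991) [heading=315, draw]
RT 270: heading 315 -> 45
Final: pos=(21.991,-25.991), heading=45, 3 segment(s) drawn
Waypoints (4 total):
(-7, 3)
(4.314, -8.314)
(15.627, -19.627)
(21.991, -25.991)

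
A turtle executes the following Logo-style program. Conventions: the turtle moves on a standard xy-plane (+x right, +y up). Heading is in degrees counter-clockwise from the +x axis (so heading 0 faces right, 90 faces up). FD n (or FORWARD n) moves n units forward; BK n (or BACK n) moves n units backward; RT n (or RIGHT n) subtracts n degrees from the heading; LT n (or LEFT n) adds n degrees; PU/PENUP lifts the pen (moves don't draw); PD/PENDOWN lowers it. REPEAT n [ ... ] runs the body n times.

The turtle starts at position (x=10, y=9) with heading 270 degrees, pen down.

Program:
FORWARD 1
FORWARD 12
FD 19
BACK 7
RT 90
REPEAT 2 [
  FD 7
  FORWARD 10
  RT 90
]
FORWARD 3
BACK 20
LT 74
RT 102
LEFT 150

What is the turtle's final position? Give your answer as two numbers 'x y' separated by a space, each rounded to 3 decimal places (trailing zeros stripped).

Executing turtle program step by step:
Start: pos=(10,9), heading=270, pen down
FD 1: (10,9) -> (10,8) [heading=270, draw]
FD 12: (10,8) -> (10,-4) [heading=270, draw]
FD 19: (10,-4) -> (10,-23) [heading=270, draw]
BK 7: (10,-23) -> (10,-16) [heading=270, draw]
RT 90: heading 270 -> 180
REPEAT 2 [
  -- iteration 1/2 --
  FD 7: (10,-16) -> (3,-16) [heading=180, draw]
  FD 10: (3,-16) -> (-7,-16) [heading=180, draw]
  RT 90: heading 180 -> 90
  -- iteration 2/2 --
  FD 7: (-7,-16) -> (-7,-9) [heading=90, draw]
  FD 10: (-7,-9) -> (-7,1) [heading=90, draw]
  RT 90: heading 90 -> 0
]
FD 3: (-7,1) -> (-4,1) [heading=0, draw]
BK 20: (-4,1) -> (-24,1) [heading=0, draw]
LT 74: heading 0 -> 74
RT 102: heading 74 -> 332
LT 150: heading 332 -> 122
Final: pos=(-24,1), heading=122, 10 segment(s) drawn

Answer: -24 1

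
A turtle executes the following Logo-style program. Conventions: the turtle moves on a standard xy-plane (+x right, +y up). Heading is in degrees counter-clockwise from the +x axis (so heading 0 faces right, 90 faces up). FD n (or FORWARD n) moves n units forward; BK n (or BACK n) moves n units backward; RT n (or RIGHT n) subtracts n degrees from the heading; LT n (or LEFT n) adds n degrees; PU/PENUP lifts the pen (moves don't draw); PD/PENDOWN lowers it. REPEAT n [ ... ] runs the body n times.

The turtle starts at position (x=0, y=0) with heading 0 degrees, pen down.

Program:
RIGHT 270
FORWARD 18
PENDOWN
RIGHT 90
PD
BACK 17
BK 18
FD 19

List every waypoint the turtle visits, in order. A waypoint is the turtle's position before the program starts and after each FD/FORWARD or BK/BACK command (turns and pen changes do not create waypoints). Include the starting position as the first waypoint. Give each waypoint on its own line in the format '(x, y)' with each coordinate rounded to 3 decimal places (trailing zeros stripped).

Answer: (0, 0)
(0, 18)
(-17, 18)
(-35, 18)
(-16, 18)

Derivation:
Executing turtle program step by step:
Start: pos=(0,0), heading=0, pen down
RT 270: heading 0 -> 90
FD 18: (0,0) -> (0,18) [heading=90, draw]
PD: pen down
RT 90: heading 90 -> 0
PD: pen down
BK 17: (0,18) -> (-17,18) [heading=0, draw]
BK 18: (-17,18) -> (-35,18) [heading=0, draw]
FD 19: (-35,18) -> (-16,18) [heading=0, draw]
Final: pos=(-16,18), heading=0, 4 segment(s) drawn
Waypoints (5 total):
(0, 0)
(0, 18)
(-17, 18)
(-35, 18)
(-16, 18)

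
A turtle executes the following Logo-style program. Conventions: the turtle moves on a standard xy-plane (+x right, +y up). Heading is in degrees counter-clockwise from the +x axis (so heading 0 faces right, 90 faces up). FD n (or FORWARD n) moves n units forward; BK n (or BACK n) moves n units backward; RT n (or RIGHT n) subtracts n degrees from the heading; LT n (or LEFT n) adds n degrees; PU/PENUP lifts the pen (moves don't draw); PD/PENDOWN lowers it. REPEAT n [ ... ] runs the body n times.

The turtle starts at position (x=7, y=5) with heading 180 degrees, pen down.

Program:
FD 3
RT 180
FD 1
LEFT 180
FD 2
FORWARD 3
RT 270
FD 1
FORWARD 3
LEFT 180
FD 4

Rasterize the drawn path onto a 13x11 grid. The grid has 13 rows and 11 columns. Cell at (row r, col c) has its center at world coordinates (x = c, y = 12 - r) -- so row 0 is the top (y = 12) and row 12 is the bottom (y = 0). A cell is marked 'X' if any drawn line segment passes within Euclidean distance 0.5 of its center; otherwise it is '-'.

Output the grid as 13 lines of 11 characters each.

Answer: -----------
-----------
-----------
-----------
-----------
-----------
-----------
XXXXXXXX---
X----------
X----------
X----------
X----------
-----------

Derivation:
Segment 0: (7,5) -> (4,5)
Segment 1: (4,5) -> (5,5)
Segment 2: (5,5) -> (3,5)
Segment 3: (3,5) -> (0,5)
Segment 4: (0,5) -> (0,4)
Segment 5: (0,4) -> (0,1)
Segment 6: (0,1) -> (0,5)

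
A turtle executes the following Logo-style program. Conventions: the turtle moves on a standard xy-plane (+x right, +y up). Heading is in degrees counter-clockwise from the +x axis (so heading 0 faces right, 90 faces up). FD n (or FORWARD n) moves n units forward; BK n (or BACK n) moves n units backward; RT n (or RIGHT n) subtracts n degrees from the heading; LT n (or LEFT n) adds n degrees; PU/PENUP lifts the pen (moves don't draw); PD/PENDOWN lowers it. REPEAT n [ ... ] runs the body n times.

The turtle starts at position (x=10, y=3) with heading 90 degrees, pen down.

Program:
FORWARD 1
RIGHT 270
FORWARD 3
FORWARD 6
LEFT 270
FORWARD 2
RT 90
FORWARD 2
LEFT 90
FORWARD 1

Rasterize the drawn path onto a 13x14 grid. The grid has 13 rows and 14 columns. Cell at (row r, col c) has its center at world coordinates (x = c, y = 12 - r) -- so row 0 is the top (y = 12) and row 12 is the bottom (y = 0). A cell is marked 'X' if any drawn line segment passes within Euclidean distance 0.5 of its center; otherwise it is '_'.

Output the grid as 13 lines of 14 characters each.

Answer: ______________
______________
______________
______________
______________
___X__________
_XXX__________
_X____________
_XXXXXXXXXX___
__________X___
______________
______________
______________

Derivation:
Segment 0: (10,3) -> (10,4)
Segment 1: (10,4) -> (7,4)
Segment 2: (7,4) -> (1,4)
Segment 3: (1,4) -> (1,6)
Segment 4: (1,6) -> (3,6)
Segment 5: (3,6) -> (3,7)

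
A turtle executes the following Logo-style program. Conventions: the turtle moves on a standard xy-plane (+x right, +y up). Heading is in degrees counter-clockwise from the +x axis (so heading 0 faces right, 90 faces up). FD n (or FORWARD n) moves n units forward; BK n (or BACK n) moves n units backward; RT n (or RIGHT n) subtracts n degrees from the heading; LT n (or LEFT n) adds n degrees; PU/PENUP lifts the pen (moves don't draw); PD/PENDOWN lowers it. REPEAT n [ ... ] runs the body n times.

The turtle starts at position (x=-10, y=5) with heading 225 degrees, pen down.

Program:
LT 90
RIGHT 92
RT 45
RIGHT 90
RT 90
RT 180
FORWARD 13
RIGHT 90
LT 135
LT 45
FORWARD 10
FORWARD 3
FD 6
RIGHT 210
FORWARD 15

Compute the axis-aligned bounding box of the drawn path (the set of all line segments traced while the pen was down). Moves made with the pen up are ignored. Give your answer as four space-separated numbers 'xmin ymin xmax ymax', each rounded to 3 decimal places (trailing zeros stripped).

Answer: -23.655 -13.535 -10 5.454

Derivation:
Executing turtle program step by step:
Start: pos=(-10,5), heading=225, pen down
LT 90: heading 225 -> 315
RT 92: heading 315 -> 223
RT 45: heading 223 -> 178
RT 90: heading 178 -> 88
RT 90: heading 88 -> 358
RT 180: heading 358 -> 178
FD 13: (-10,5) -> (-22.992,5.454) [heading=178, draw]
RT 90: heading 178 -> 88
LT 135: heading 88 -> 223
LT 45: heading 223 -> 268
FD 10: (-22.992,5.454) -> (-23.341,-4.54) [heading=268, draw]
FD 3: (-23.341,-4.54) -> (-23.446,-7.538) [heading=268, draw]
FD 6: (-23.446,-7.538) -> (-23.655,-13.535) [heading=268, draw]
RT 210: heading 268 -> 58
FD 15: (-23.655,-13.535) -> (-15.706,-0.814) [heading=58, draw]
Final: pos=(-15.706,-0.814), heading=58, 5 segment(s) drawn

Segment endpoints: x in {-23.655, -23.446, -23.341, -22.992, -15.706, -10}, y in {-13.535, -7.538, -4.54, -0.814, 5, 5.454}
xmin=-23.655, ymin=-13.535, xmax=-10, ymax=5.454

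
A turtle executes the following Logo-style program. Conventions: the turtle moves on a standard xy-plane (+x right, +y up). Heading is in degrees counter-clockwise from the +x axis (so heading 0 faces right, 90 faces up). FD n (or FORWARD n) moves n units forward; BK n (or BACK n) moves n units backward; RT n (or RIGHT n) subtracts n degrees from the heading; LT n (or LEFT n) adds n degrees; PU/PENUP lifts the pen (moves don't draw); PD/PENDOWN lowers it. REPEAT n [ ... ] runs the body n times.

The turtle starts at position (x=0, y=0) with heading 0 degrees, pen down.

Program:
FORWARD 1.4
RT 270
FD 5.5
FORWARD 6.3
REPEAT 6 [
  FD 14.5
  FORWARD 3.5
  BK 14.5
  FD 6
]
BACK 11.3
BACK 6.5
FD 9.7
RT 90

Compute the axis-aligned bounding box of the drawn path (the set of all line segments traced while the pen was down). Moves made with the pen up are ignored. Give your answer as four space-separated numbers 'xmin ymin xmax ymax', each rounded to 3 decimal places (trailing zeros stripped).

Answer: 0 0 1.4 77.3

Derivation:
Executing turtle program step by step:
Start: pos=(0,0), heading=0, pen down
FD 1.4: (0,0) -> (1.4,0) [heading=0, draw]
RT 270: heading 0 -> 90
FD 5.5: (1.4,0) -> (1.4,5.5) [heading=90, draw]
FD 6.3: (1.4,5.5) -> (1.4,11.8) [heading=90, draw]
REPEAT 6 [
  -- iteration 1/6 --
  FD 14.5: (1.4,11.8) -> (1.4,26.3) [heading=90, draw]
  FD 3.5: (1.4,26.3) -> (1.4,29.8) [heading=90, draw]
  BK 14.5: (1.4,29.8) -> (1.4,15.3) [heading=90, draw]
  FD 6: (1.4,15.3) -> (1.4,21.3) [heading=90, draw]
  -- iteration 2/6 --
  FD 14.5: (1.4,21.3) -> (1.4,35.8) [heading=90, draw]
  FD 3.5: (1.4,35.8) -> (1.4,39.3) [heading=90, draw]
  BK 14.5: (1.4,39.3) -> (1.4,24.8) [heading=90, draw]
  FD 6: (1.4,24.8) -> (1.4,30.8) [heading=90, draw]
  -- iteration 3/6 --
  FD 14.5: (1.4,30.8) -> (1.4,45.3) [heading=90, draw]
  FD 3.5: (1.4,45.3) -> (1.4,48.8) [heading=90, draw]
  BK 14.5: (1.4,48.8) -> (1.4,34.3) [heading=90, draw]
  FD 6: (1.4,34.3) -> (1.4,40.3) [heading=90, draw]
  -- iteration 4/6 --
  FD 14.5: (1.4,40.3) -> (1.4,54.8) [heading=90, draw]
  FD 3.5: (1.4,54.8) -> (1.4,58.3) [heading=90, draw]
  BK 14.5: (1.4,58.3) -> (1.4,43.8) [heading=90, draw]
  FD 6: (1.4,43.8) -> (1.4,49.8) [heading=90, draw]
  -- iteration 5/6 --
  FD 14.5: (1.4,49.8) -> (1.4,64.3) [heading=90, draw]
  FD 3.5: (1.4,64.3) -> (1.4,67.8) [heading=90, draw]
  BK 14.5: (1.4,67.8) -> (1.4,53.3) [heading=90, draw]
  FD 6: (1.4,53.3) -> (1.4,59.3) [heading=90, draw]
  -- iteration 6/6 --
  FD 14.5: (1.4,59.3) -> (1.4,73.8) [heading=90, draw]
  FD 3.5: (1.4,73.8) -> (1.4,77.3) [heading=90, draw]
  BK 14.5: (1.4,77.3) -> (1.4,62.8) [heading=90, draw]
  FD 6: (1.4,62.8) -> (1.4,68.8) [heading=90, draw]
]
BK 11.3: (1.4,68.8) -> (1.4,57.5) [heading=90, draw]
BK 6.5: (1.4,57.5) -> (1.4,51) [heading=90, draw]
FD 9.7: (1.4,51) -> (1.4,60.7) [heading=90, draw]
RT 90: heading 90 -> 0
Final: pos=(1.4,60.7), heading=0, 30 segment(s) drawn

Segment endpoints: x in {0, 1.4, 1.4, 1.4, 1.4, 1.4, 1.4, 1.4, 1.4, 1.4, 1.4, 1.4, 1.4, 1.4, 1.4, 1.4, 1.4, 1.4, 1.4, 1.4, 1.4, 1.4, 1.4, 1.4, 1.4, 1.4, 1.4, 1.4, 1.4, 1.4}, y in {0, 5.5, 11.8, 15.3, 21.3, 24.8, 26.3, 29.8, 30.8, 34.3, 35.8, 39.3, 40.3, 43.8, 45.3, 48.8, 49.8, 51, 53.3, 54.8, 57.5, 58.3, 59.3, 60.7, 62.8, 64.3, 67.8, 68.8, 73.8, 77.3}
xmin=0, ymin=0, xmax=1.4, ymax=77.3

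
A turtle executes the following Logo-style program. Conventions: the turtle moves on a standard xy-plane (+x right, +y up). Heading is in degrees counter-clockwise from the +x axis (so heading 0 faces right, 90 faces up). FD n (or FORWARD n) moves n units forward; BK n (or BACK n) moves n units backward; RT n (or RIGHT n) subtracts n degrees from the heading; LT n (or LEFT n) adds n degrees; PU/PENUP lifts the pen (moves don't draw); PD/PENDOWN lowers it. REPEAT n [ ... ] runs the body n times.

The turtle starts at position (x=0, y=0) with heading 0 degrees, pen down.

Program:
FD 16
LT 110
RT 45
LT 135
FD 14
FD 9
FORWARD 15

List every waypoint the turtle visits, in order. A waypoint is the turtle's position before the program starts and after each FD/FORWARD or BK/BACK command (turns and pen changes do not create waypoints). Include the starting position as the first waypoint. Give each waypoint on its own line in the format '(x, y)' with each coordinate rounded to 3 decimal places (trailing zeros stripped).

Executing turtle program step by step:
Start: pos=(0,0), heading=0, pen down
FD 16: (0,0) -> (16,0) [heading=0, draw]
LT 110: heading 0 -> 110
RT 45: heading 110 -> 65
LT 135: heading 65 -> 200
FD 14: (16,0) -> (2.844,-4.788) [heading=200, draw]
FD 9: (2.844,-4.788) -> (-5.613,-7.866) [heading=200, draw]
FD 15: (-5.613,-7.866) -> (-19.708,-12.997) [heading=200, draw]
Final: pos=(-19.708,-12.997), heading=200, 4 segment(s) drawn
Waypoints (5 total):
(0, 0)
(16, 0)
(2.844, -4.788)
(-5.613, -7.866)
(-19.708, -12.997)

Answer: (0, 0)
(16, 0)
(2.844, -4.788)
(-5.613, -7.866)
(-19.708, -12.997)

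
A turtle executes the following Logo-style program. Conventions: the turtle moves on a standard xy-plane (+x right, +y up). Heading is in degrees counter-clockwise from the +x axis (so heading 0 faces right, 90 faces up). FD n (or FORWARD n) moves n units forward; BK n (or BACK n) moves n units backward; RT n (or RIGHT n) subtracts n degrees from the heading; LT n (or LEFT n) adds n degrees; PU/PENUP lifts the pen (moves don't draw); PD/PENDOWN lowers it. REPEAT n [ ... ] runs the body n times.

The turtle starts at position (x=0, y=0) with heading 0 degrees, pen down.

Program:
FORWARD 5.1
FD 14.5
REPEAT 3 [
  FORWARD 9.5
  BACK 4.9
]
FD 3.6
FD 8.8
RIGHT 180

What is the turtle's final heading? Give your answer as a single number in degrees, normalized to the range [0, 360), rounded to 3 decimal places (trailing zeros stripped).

Answer: 180

Derivation:
Executing turtle program step by step:
Start: pos=(0,0), heading=0, pen down
FD 5.1: (0,0) -> (5.1,0) [heading=0, draw]
FD 14.5: (5.1,0) -> (19.6,0) [heading=0, draw]
REPEAT 3 [
  -- iteration 1/3 --
  FD 9.5: (19.6,0) -> (29.1,0) [heading=0, draw]
  BK 4.9: (29.1,0) -> (24.2,0) [heading=0, draw]
  -- iteration 2/3 --
  FD 9.5: (24.2,0) -> (33.7,0) [heading=0, draw]
  BK 4.9: (33.7,0) -> (28.8,0) [heading=0, draw]
  -- iteration 3/3 --
  FD 9.5: (28.8,0) -> (38.3,0) [heading=0, draw]
  BK 4.9: (38.3,0) -> (33.4,0) [heading=0, draw]
]
FD 3.6: (33.4,0) -> (37,0) [heading=0, draw]
FD 8.8: (37,0) -> (45.8,0) [heading=0, draw]
RT 180: heading 0 -> 180
Final: pos=(45.8,0), heading=180, 10 segment(s) drawn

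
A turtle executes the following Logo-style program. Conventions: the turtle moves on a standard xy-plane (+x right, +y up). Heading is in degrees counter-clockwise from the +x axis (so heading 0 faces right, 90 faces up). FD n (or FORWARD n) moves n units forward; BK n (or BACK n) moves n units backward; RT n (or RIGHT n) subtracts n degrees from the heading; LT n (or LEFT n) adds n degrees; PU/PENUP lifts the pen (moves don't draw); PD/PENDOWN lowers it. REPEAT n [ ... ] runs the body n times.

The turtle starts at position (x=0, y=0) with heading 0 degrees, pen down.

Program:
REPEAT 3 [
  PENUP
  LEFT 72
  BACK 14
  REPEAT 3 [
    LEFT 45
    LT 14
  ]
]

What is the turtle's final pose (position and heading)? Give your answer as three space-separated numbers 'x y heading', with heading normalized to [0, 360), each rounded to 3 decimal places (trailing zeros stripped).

Answer: -3.082 2.496 27

Derivation:
Executing turtle program step by step:
Start: pos=(0,0), heading=0, pen down
REPEAT 3 [
  -- iteration 1/3 --
  PU: pen up
  LT 72: heading 0 -> 72
  BK 14: (0,0) -> (-4.326,-13.315) [heading=72, move]
  REPEAT 3 [
    -- iteration 1/3 --
    LT 45: heading 72 -> 117
    LT 14: heading 117 -> 131
    -- iteration 2/3 --
    LT 45: heading 131 -> 176
    LT 14: heading 176 -> 190
    -- iteration 3/3 --
    LT 45: heading 190 -> 235
    LT 14: heading 235 -> 249
  ]
  -- iteration 2/3 --
  PU: pen up
  LT 72: heading 249 -> 321
  BK 14: (-4.326,-13.315) -> (-15.206,-4.504) [heading=321, move]
  REPEAT 3 [
    -- iteration 1/3 --
    LT 45: heading 321 -> 6
    LT 14: heading 6 -> 20
    -- iteration 2/3 --
    LT 45: heading 20 -> 65
    LT 14: heading 65 -> 79
    -- iteration 3/3 --
    LT 45: heading 79 -> 124
    LT 14: heading 124 -> 138
  ]
  -- iteration 3/3 --
  PU: pen up
  LT 72: heading 138 -> 210
  BK 14: (-15.206,-4.504) -> (-3.082,2.496) [heading=210, move]
  REPEAT 3 [
    -- iteration 1/3 --
    LT 45: heading 210 -> 255
    LT 14: heading 255 -> 269
    -- iteration 2/3 --
    LT 45: heading 269 -> 314
    LT 14: heading 314 -> 328
    -- iteration 3/3 --
    LT 45: heading 328 -> 13
    LT 14: heading 13 -> 27
  ]
]
Final: pos=(-3.082,2.496), heading=27, 0 segment(s) drawn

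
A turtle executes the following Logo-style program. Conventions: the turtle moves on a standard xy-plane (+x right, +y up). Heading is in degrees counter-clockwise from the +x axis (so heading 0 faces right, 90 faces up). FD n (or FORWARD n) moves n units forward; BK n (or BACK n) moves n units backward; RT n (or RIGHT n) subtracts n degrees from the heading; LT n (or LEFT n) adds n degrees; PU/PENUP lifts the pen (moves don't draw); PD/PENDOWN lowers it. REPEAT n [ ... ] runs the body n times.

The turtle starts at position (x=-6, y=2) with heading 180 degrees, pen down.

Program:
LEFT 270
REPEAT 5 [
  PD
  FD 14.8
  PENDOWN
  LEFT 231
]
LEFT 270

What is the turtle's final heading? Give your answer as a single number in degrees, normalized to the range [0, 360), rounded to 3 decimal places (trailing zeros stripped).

Answer: 75

Derivation:
Executing turtle program step by step:
Start: pos=(-6,2), heading=180, pen down
LT 270: heading 180 -> 90
REPEAT 5 [
  -- iteration 1/5 --
  PD: pen down
  FD 14.8: (-6,2) -> (-6,16.8) [heading=90, draw]
  PD: pen down
  LT 231: heading 90 -> 321
  -- iteration 2/5 --
  PD: pen down
  FD 14.8: (-6,16.8) -> (5.502,7.486) [heading=321, draw]
  PD: pen down
  LT 231: heading 321 -> 192
  -- iteration 3/5 --
  PD: pen down
  FD 14.8: (5.502,7.486) -> (-8.975,4.409) [heading=192, draw]
  PD: pen down
  LT 231: heading 192 -> 63
  -- iteration 4/5 --
  PD: pen down
  FD 14.8: (-8.975,4.409) -> (-2.256,17.596) [heading=63, draw]
  PD: pen down
  LT 231: heading 63 -> 294
  -- iteration 5/5 --
  PD: pen down
  FD 14.8: (-2.256,17.596) -> (3.764,4.075) [heading=294, draw]
  PD: pen down
  LT 231: heading 294 -> 165
]
LT 270: heading 165 -> 75
Final: pos=(3.764,4.075), heading=75, 5 segment(s) drawn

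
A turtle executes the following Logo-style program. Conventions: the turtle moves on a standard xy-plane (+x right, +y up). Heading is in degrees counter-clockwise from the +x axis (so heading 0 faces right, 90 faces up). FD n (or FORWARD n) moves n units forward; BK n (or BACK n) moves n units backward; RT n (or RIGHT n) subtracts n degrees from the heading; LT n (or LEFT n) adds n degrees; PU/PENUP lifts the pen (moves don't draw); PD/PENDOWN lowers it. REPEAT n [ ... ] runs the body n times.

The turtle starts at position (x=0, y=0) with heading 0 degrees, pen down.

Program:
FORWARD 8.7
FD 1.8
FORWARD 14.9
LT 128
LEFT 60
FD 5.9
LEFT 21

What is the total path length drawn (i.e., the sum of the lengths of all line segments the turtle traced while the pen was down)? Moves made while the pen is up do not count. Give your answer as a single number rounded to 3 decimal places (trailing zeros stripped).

Executing turtle program step by step:
Start: pos=(0,0), heading=0, pen down
FD 8.7: (0,0) -> (8.7,0) [heading=0, draw]
FD 1.8: (8.7,0) -> (10.5,0) [heading=0, draw]
FD 14.9: (10.5,0) -> (25.4,0) [heading=0, draw]
LT 128: heading 0 -> 128
LT 60: heading 128 -> 188
FD 5.9: (25.4,0) -> (19.557,-0.821) [heading=188, draw]
LT 21: heading 188 -> 209
Final: pos=(19.557,-0.821), heading=209, 4 segment(s) drawn

Segment lengths:
  seg 1: (0,0) -> (8.7,0), length = 8.7
  seg 2: (8.7,0) -> (10.5,0), length = 1.8
  seg 3: (10.5,0) -> (25.4,0), length = 14.9
  seg 4: (25.4,0) -> (19.557,-0.821), length = 5.9
Total = 31.3

Answer: 31.3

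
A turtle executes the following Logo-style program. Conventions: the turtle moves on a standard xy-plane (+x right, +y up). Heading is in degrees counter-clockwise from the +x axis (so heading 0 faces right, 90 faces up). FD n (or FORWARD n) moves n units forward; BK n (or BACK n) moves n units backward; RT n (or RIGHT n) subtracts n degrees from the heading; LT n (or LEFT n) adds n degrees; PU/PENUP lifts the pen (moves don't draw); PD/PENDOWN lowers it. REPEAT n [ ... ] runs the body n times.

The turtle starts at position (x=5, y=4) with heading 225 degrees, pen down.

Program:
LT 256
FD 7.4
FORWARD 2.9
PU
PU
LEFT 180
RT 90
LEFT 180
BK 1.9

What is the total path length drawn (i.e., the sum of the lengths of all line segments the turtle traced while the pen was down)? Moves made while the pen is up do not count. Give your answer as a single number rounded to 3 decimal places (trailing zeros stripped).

Executing turtle program step by step:
Start: pos=(5,4), heading=225, pen down
LT 256: heading 225 -> 121
FD 7.4: (5,4) -> (1.189,10.343) [heading=121, draw]
FD 2.9: (1.189,10.343) -> (-0.305,12.829) [heading=121, draw]
PU: pen up
PU: pen up
LT 180: heading 121 -> 301
RT 90: heading 301 -> 211
LT 180: heading 211 -> 31
BK 1.9: (-0.305,12.829) -> (-1.934,11.85) [heading=31, move]
Final: pos=(-1.934,11.85), heading=31, 2 segment(s) drawn

Segment lengths:
  seg 1: (5,4) -> (1.189,10.343), length = 7.4
  seg 2: (1.189,10.343) -> (-0.305,12.829), length = 2.9
Total = 10.3

Answer: 10.3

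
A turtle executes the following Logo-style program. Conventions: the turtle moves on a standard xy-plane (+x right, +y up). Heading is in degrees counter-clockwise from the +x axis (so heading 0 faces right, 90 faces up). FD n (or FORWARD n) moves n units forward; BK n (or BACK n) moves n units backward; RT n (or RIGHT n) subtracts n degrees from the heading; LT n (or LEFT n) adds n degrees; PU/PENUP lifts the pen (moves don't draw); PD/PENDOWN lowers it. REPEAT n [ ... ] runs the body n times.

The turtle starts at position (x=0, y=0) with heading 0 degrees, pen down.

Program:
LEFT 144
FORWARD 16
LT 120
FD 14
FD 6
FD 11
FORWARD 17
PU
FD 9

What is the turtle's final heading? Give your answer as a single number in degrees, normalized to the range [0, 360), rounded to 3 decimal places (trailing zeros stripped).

Answer: 264

Derivation:
Executing turtle program step by step:
Start: pos=(0,0), heading=0, pen down
LT 144: heading 0 -> 144
FD 16: (0,0) -> (-12.944,9.405) [heading=144, draw]
LT 120: heading 144 -> 264
FD 14: (-12.944,9.405) -> (-14.408,-4.519) [heading=264, draw]
FD 6: (-14.408,-4.519) -> (-15.035,-10.486) [heading=264, draw]
FD 11: (-15.035,-10.486) -> (-16.185,-21.426) [heading=264, draw]
FD 17: (-16.185,-21.426) -> (-17.962,-38.332) [heading=264, draw]
PU: pen up
FD 9: (-17.962,-38.332) -> (-18.902,-47.283) [heading=264, move]
Final: pos=(-18.902,-47.283), heading=264, 5 segment(s) drawn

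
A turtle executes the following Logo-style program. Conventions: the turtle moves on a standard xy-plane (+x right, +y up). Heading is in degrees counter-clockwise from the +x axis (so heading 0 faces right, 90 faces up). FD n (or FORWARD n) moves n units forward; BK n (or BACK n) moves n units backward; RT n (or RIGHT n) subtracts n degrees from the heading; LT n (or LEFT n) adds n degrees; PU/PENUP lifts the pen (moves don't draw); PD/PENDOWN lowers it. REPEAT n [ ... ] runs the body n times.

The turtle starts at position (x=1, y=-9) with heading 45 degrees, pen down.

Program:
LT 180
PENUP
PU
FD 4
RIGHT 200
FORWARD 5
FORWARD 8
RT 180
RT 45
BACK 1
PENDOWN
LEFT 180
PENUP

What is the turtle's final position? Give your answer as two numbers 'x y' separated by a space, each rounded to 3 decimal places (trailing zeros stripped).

Executing turtle program step by step:
Start: pos=(1,-9), heading=45, pen down
LT 180: heading 45 -> 225
PU: pen up
PU: pen up
FD 4: (1,-9) -> (-1.828,-11.828) [heading=225, move]
RT 200: heading 225 -> 25
FD 5: (-1.828,-11.828) -> (2.703,-9.715) [heading=25, move]
FD 8: (2.703,-9.715) -> (9.954,-6.334) [heading=25, move]
RT 180: heading 25 -> 205
RT 45: heading 205 -> 160
BK 1: (9.954,-6.334) -> (10.893,-6.676) [heading=160, move]
PD: pen down
LT 180: heading 160 -> 340
PU: pen up
Final: pos=(10.893,-6.676), heading=340, 0 segment(s) drawn

Answer: 10.893 -6.676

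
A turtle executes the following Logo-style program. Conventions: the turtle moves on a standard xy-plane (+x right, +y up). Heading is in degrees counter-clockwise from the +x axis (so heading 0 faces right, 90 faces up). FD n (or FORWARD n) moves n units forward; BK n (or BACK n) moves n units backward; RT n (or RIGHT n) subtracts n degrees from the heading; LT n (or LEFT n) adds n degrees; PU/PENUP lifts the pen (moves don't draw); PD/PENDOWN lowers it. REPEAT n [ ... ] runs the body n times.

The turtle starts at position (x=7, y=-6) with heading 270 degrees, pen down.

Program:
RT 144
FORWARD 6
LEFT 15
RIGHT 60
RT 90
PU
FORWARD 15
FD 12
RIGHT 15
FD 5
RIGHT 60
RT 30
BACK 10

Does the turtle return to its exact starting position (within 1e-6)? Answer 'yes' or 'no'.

Executing turtle program step by step:
Start: pos=(7,-6), heading=270, pen down
RT 144: heading 270 -> 126
FD 6: (7,-6) -> (3.473,-1.146) [heading=126, draw]
LT 15: heading 126 -> 141
RT 60: heading 141 -> 81
RT 90: heading 81 -> 351
PU: pen up
FD 15: (3.473,-1.146) -> (18.289,-3.492) [heading=351, move]
FD 12: (18.289,-3.492) -> (30.141,-5.37) [heading=351, move]
RT 15: heading 351 -> 336
FD 5: (30.141,-5.37) -> (34.709,-7.403) [heading=336, move]
RT 60: heading 336 -> 276
RT 30: heading 276 -> 246
BK 10: (34.709,-7.403) -> (38.776,1.732) [heading=246, move]
Final: pos=(38.776,1.732), heading=246, 1 segment(s) drawn

Start position: (7, -6)
Final position: (38.776, 1.732)
Distance = 32.703; >= 1e-6 -> NOT closed

Answer: no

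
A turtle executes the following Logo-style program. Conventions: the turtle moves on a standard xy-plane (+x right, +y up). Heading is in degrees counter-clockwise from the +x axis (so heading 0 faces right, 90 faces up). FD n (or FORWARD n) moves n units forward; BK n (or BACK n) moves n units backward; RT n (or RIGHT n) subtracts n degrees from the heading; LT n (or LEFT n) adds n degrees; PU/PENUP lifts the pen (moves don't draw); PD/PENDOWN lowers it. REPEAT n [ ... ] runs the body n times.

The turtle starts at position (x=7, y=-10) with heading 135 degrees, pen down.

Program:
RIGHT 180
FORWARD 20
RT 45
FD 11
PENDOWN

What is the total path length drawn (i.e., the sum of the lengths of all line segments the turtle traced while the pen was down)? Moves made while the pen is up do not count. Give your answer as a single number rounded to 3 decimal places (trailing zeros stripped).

Executing turtle program step by step:
Start: pos=(7,-10), heading=135, pen down
RT 180: heading 135 -> 315
FD 20: (7,-10) -> (21.142,-24.142) [heading=315, draw]
RT 45: heading 315 -> 270
FD 11: (21.142,-24.142) -> (21.142,-35.142) [heading=270, draw]
PD: pen down
Final: pos=(21.142,-35.142), heading=270, 2 segment(s) drawn

Segment lengths:
  seg 1: (7,-10) -> (21.142,-24.142), length = 20
  seg 2: (21.142,-24.142) -> (21.142,-35.142), length = 11
Total = 31

Answer: 31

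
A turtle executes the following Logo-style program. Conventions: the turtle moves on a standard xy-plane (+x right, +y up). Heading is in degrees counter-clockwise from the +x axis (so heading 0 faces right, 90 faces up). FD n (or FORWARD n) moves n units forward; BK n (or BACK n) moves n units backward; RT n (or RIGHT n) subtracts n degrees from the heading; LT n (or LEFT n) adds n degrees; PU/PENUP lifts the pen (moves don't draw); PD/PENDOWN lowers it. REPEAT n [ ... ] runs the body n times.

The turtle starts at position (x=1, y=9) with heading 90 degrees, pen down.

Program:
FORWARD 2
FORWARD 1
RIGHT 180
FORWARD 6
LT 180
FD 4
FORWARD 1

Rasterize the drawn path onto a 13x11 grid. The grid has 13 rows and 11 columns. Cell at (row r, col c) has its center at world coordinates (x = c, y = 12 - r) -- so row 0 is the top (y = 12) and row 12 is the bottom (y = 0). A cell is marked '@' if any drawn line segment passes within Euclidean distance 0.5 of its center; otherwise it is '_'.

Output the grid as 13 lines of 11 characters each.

Answer: _@_________
_@_________
_@_________
_@_________
_@_________
_@_________
_@_________
___________
___________
___________
___________
___________
___________

Derivation:
Segment 0: (1,9) -> (1,11)
Segment 1: (1,11) -> (1,12)
Segment 2: (1,12) -> (1,6)
Segment 3: (1,6) -> (1,10)
Segment 4: (1,10) -> (1,11)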